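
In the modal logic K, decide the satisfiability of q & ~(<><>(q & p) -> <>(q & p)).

Satisfiable

1. q & ~(<><>(q & p) -> <>(q & p)), w0
2. q, w0
3. ~(<><>(q & p) -> <>(q & p)), w0
4. <><>(q & p), w0
5. ~<>(q & p), w0
6. <>(q & p), w1
7. ~(q & p), w1
8. ~p, w1
9. q & p, w2
10. q, w2
11. p, w2
Accessibility: w0Rw1, w1Rw2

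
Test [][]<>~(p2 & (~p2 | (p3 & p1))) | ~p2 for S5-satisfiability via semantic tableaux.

Satisfiable

1. [][]<>~(p2 & (~p2 | (p3 & p1))) | ~p2, 0
2. ~p2, 0   [|-rule on 1 (branches; this branch)]
Accessibility: 0R0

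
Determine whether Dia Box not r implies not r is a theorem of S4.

Tableau for the negation not (Dia Box not r implies not r):
1. not (Dia Box not r implies not r), 0
2. Dia Box not r, 0   [neg-implies-rule on 1]
3. r, 0   [neg-implies-rule on 1]
4. Box not r, 1   [Dia-rule on 2: fresh world 1, 0R1]
5. not r, 1   [Box-rule on 4 via 1R1]
Accessibility: 0R0, 0R1, 1R1
The negation has an open branch (countermodel exists).

Not valid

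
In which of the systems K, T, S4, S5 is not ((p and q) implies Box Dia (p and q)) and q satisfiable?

S4-tableau for the formula:
1. not ((p and q) implies Box Dia (p and q)) and q, w0
2. not ((p and q) implies Box Dia (p and q)), w0
3. q, w0
4. p and q, w0
5. not Box Dia (p and q), w0
6. p, w0
7. not Dia (p and q), w1
8. not (p and q), w1
9. not q, w1
Accessibility: w0Rw0, w0Rw1, w1Rw1
Complete open branch: satisfiable in S4, hence also in K, T (this S4-model is also a K-model and a T-model).
S5-tableau for the formula:
1. not ((p and q) implies Box Dia (p and q)) and q, w0
2. not ((p and q) implies Box Dia (p and q)), w0
3. q, w0
4. p and q, w0
5. not Box Dia (p and q), w0
6. p, w0
7. not Dia (p and q), w1
8. not (p and q), w0
9. not (p and q), w1
10. not q, w0
Accessibility: w0Rw0, w0Rw1, w1Rw0, w1Rw1
Branch closes: q and not q both at w0.
Every branch closes (one shown): unsatisfiable in S5.

K, T, S4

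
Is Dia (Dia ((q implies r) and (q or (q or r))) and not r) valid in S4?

Not valid

Tableau for the negation not Dia (Dia ((q implies r) and (q or (q or r))) and not r):
1. not Dia (Dia ((q implies r) and (q or (q or r))) and not r), w0
2. not (Dia ((q implies r) and (q or (q or r))) and not r), w0
3. r, w0
Accessibility: w0Rw0
The negation has an open branch (countermodel exists).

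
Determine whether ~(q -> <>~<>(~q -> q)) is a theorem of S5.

Invalid (countermodel exists)

Tableau for the negation q -> <>~<>(~q -> q):
1. q -> <>~<>(~q -> q), u
2. <>~<>(~q -> q), u
3. ~<>(~q -> q), v
4. ~(~q -> q), u
5. ~q, u
6. ~(~q -> q), v
7. ~q, v
Accessibility: uRu, uRv, vRu, vRv
The negation has an open branch (countermodel exists).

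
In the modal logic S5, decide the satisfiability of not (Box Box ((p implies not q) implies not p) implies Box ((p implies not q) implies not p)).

1. not (Box Box ((p implies not q) implies not p) implies Box ((p implies not q) implies not p)), w0
2. Box Box ((p implies not q) implies not p), w0
3. not Box ((p implies not q) implies not p), w0
4. Box ((p implies not q) implies not p), w0
5. (p implies not q) implies not p, w0
6. not (p implies not q), w0
7. p, w0
8. q, w0
9. not ((p implies not q) implies not p), w1
10. p implies not q, w1
11. p, w1
12. Box ((p implies not q) implies not p), w1
13. (p implies not q) implies not p, w1
14. not q, w1
15. not (p implies not q), w1
16. q, w1
Accessibility: w0Rw0, w0Rw1, w1Rw0, w1Rw1
Branch closes: q and not q both at w1.
Every branch closes; the branch above is one of them.

No, unsatisfiable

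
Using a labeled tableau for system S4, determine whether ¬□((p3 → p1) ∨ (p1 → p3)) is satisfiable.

Unsatisfiable (every branch closes)

1. ¬□((p3 → p1) ∨ (p1 → p3)), w0
2. ¬((p3 → p1) ∨ (p1 → p3)), w1
3. ¬(p3 → p1), w1
4. ¬(p1 → p3), w1
5. p3, w1
6. ¬p1, w1
7. p1, w1
8. ¬p3, w1
Accessibility: w0Rw0, w0Rw1, w1Rw1
Branch closes: p1 and ¬p1 both at w1.
(One branch shown.) All branches close.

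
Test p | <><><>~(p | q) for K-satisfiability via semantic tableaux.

Satisfiable (open branch found)

1. p | <><><>~(p | q), u
2. <><><>~(p | q), u
3. <><>~(p | q), v
4. <>~(p | q), w
5. ~(p | q), x
6. ~p, x
7. ~q, x
Accessibility: uRv, vRw, wRx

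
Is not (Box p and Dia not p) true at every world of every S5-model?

Yes, valid

Tableau for the negation Box p and Dia not p:
1. Box p and Dia not p, u
2. Box p, u
3. Dia not p, u
4. p, u
5. not p, v
6. p, v
Accessibility: uRu, uRv, vRu, vRv
Branch closes: p and not p both at v.
Every branch of the negation's tableau closes; the branch above is one of them.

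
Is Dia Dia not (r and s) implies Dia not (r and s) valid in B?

Tableau for the negation not (Dia Dia not (r and s) implies Dia not (r and s)):
1. not (Dia Dia not (r and s) implies Dia not (r and s)), 0
2. Dia Dia not (r and s), 0
3. not Dia not (r and s), 0
4. r and s, 0
5. r, 0
6. s, 0
7. Dia not (r and s), 1
8. r and s, 1
9. r, 1
10. s, 1
11. not (r and s), 2
12. not s, 2
Accessibility: 0R0, 0R1, 1R0, 1R1, 1R2, 2R1, 2R2
The negation has an open branch (countermodel exists).

Invalid (countermodel exists)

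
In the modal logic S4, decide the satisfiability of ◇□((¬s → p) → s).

Yes, satisfiable

1. ◇□((¬s → p) → s), 0
2. □((¬s → p) → s), 1
3. (¬s → p) → s, 1
4. s, 1
Accessibility: 0R0, 0R1, 1R1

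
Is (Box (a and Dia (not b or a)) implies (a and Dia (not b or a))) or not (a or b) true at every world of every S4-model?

Valid

Tableau for the negation not ((Box (a and Dia (not b or a)) implies (a and Dia (not b or a))) or not (a or b)):
1. not ((Box (a and Dia (not b or a)) implies (a and Dia (not b or a))) or not (a or b)), w0
2. not (Box (a and Dia (not b or a)) implies (a and Dia (not b or a))), w0   [neg-or-rule on 1]
3. a or b, w0   [neg-or-rule on 1]
4. Box (a and Dia (not b or a)), w0   [neg-implies-rule on 2]
5. not (a and Dia (not b or a)), w0   [neg-implies-rule on 2]
6. a and Dia (not b or a), w0   [Box-rule on 4 via w0Rw0]
7. a, w0   [and-rule on 6]
8. Dia (not b or a), w0   [and-rule on 6]
9. b, w0   [or-rule on 3 (branches; this branch)]
10. not Dia (not b or a), w0   [neg-and-rule on 5 (branches; this branch)]
11. not (not b or a), w0   [neg-Dia-rule on 10 via w0Rw0]
12. not a, w0   [neg-or-rule on 11]
Accessibility: w0Rw0
Branch closes: a and not a both at w0.
All branches of the negation close; one closing branch shown above.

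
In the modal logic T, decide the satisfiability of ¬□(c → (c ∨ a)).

1. ¬□(c → (c ∨ a)), 0
2. ¬(c → (c ∨ a)), 1
3. c, 1
4. ¬(c ∨ a), 1
5. ¬c, 1
6. ¬a, 1
Accessibility: 0R0, 0R1, 1R1
Branch closes: c and ¬c both at 1.
Every branch closes; the branch above is one of them.

Unsatisfiable (every branch closes)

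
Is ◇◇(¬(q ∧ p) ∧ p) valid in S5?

Invalid (countermodel exists)

Tableau for the negation ¬◇◇(¬(q ∧ p) ∧ p):
1. ¬◇◇(¬(q ∧ p) ∧ p), u
2. ¬◇(¬(q ∧ p) ∧ p), u   [¬◇-rule on 1 via uRu]
3. ¬(¬(q ∧ p) ∧ p), u   [¬◇-rule on 2 via uRu]
4. ¬p, u   [¬∧-rule on 3 (branches; this branch)]
Accessibility: uRu
The negation has an open branch (countermodel exists).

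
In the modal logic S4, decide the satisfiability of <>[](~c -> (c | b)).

Yes, satisfiable

1. <>[](~c -> (c | b)), w0
2. [](~c -> (c | b)), w1   [<>-rule on 1: fresh world w1, w0Rw1]
3. ~c -> (c | b), w1   [[]-rule on 2 via w1Rw1]
4. c | b, w1   [->-rule on 3 (branches; this branch)]
5. b, w1   [|-rule on 4 (branches; this branch)]
Accessibility: w0Rw0, w0Rw1, w1Rw1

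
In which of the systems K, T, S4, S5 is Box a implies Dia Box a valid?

T-tableau for the negation not (Box a implies Dia Box a):
1. not (Box a implies Dia Box a), 0
2. Box a, 0
3. not Dia Box a, 0
4. a, 0
5. not Box a, 0
6. not a, 1
7. a, 1
Accessibility: 0R0, 0R1, 1R1
Branch closes: a and not a both at 1.
Every branch closes (one shown): valid in T, hence also in S4, S5 (every theorem of T is a theorem of S4 and S5).
K-tableau for the negation not (Box a implies Dia Box a):
1. not (Box a implies Dia Box a), 0
2. Box a, 0
3. not Dia Box a, 0
Complete open branch: countermodel on a K-frame, so not valid in K.

T, S4, S5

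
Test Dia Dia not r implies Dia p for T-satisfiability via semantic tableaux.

Satisfiable (open branch found)

1. Dia Dia not r implies Dia p, w0
2. Dia p, w0
3. p, w1
Accessibility: w0Rw0, w0Rw1, w1Rw1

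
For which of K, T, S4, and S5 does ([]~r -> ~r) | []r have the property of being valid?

K-tableau for the negation ~(([]~r -> ~r) | []r):
1. ~(([]~r -> ~r) | []r), w0
2. ~([]~r -> ~r), w0   [~|-rule on 1]
3. ~[]r, w0   [~|-rule on 1]
4. []~r, w0   [~->-rule on 2]
5. r, w0   [~->-rule on 2]
6. ~r, w1   [~[]-rule on 3: fresh world w1, w0Rw1]
Accessibility: w0Rw1
Complete open branch: countermodel on a K-frame, so not valid in K.
T-tableau for the negation ~(([]~r -> ~r) | []r):
1. ~(([]~r -> ~r) | []r), w0
2. ~([]~r -> ~r), w0   [~|-rule on 1]
3. ~[]r, w0   [~|-rule on 1]
4. []~r, w0   [~->-rule on 2]
5. r, w0   [~->-rule on 2]
6. ~r, w0   [[]-rule on 4 via w0Rw0]
Accessibility: w0Rw0
Branch closes: r and ~r both at w0.
Every branch closes (one shown): valid in T, hence also in S4, S5 (every theorem of T is a theorem of S4 and S5).

T, S4, S5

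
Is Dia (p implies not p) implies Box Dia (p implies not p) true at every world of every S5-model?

Valid in S5

Tableau for the negation not (Dia (p implies not p) implies Box Dia (p implies not p)):
1. not (Dia (p implies not p) implies Box Dia (p implies not p)), w0
2. Dia (p implies not p), w0
3. not Box Dia (p implies not p), w0
4. p implies not p, w1
5. not p, w1
6. not Dia (p implies not p), w2
7. not (p implies not p), w0
8. p, w0
9. not (p implies not p), w1
10. p, w1
Accessibility: w0Rw0, w0Rw1, w0Rw2, w1Rw0, w1Rw1, w1Rw2, w2Rw0, w2Rw1, w2Rw2
Branch closes: p and not p both at w1.
All branches of the negation close; one closing branch shown above.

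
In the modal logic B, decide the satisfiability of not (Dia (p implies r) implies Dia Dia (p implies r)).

1. not (Dia (p implies r) implies Dia Dia (p implies r)), u
2. Dia (p implies r), u   [neg-implies-rule on 1]
3. not Dia Dia (p implies r), u   [neg-implies-rule on 1]
4. not Dia (p implies r), u   [neg-Dia-rule on 3 via uRu]
5. not (p implies r), u   [neg-Dia-rule on 4 via uRu]
6. p, u   [neg-implies-rule on 5]
7. not r, u   [neg-implies-rule on 5]
8. p implies r, v   [Dia-rule on 2: fresh world v, uRv]
9. not Dia (p implies r), v   [neg-Dia-rule on 3 via uRv]
10. not (p implies r), v   [neg-Dia-rule on 4 via uRv]
11. p, v   [neg-implies-rule on 10]
12. not r, v   [neg-implies-rule on 10]
13. r, v   [implies-rule on 8 (branches; this branch)]
Accessibility: uRu, uRv, vRu, vRv
Branch closes: r and not r both at v.
Every branch closes; the branch above is one of them.

No, unsatisfiable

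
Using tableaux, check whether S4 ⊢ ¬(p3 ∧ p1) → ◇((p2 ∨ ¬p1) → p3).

Tableau for the negation ¬(¬(p3 ∧ p1) → ◇((p2 ∨ ¬p1) → p3)):
1. ¬(¬(p3 ∧ p1) → ◇((p2 ∨ ¬p1) → p3)), u
2. ¬(p3 ∧ p1), u
3. ¬◇((p2 ∨ ¬p1) → p3), u
4. ¬((p2 ∨ ¬p1) → p3), u
5. p2 ∨ ¬p1, u
6. ¬p3, u
7. ¬p1, u
Accessibility: uRu
The negation has an open branch (countermodel exists).

No, not valid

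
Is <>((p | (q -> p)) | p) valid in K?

Invalid (countermodel exists)

Tableau for the negation ~<>((p | (q -> p)) | p):
1. ~<>((p | (q -> p)) | p), 0
The negation has an open branch (countermodel exists).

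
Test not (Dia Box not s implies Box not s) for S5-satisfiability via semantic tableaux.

1. not (Dia Box not s implies Box not s), u
2. Dia Box not s, u
3. not Box not s, u
4. Box not s, v
5. not s, u
6. not s, v
7. s, w
8. not s, w
Accessibility: uRu, uRv, uRw, vRu, vRv, vRw, wRu, wRv, wRw
Branch closes: s and not s both at w.
All branches of the tableau close; one closing branch shown above.

No, unsatisfiable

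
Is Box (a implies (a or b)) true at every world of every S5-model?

Tableau for the negation not Box (a implies (a or b)):
1. not Box (a implies (a or b)), u
2. not (a implies (a or b)), v
3. a, v
4. not (a or b), v
5. not a, v
6. not b, v
Accessibility: uRu, uRv, vRu, vRv
Branch closes: a and not a both at v.
All branches of the negation close; one closing branch shown above.

Valid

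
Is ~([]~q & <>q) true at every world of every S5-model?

Valid

Tableau for the negation []~q & <>q:
1. []~q & <>q, 0
2. []~q, 0
3. <>q, 0
4. ~q, 0
5. q, 1
6. ~q, 1
Accessibility: 0R0, 0R1, 1R0, 1R1
Branch closes: q and ~q both at 1.
Every branch of the negation's tableau closes; the branch above is one of them.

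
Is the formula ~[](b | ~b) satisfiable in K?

Unsatisfiable (every branch closes)

1. ~[](b | ~b), u
2. ~(b | ~b), v
3. ~b, v
4. b, v
Accessibility: uRv
Branch closes: b and ~b both at v.
(One branch shown.) All branches close.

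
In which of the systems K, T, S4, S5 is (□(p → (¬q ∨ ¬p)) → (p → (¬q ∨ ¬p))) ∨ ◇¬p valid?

T-tableau for the negation ¬((□(p → (¬q ∨ ¬p)) → (p → (¬q ∨ ¬p))) ∨ ◇¬p):
1. ¬((□(p → (¬q ∨ ¬p)) → (p → (¬q ∨ ¬p))) ∨ ◇¬p), u
2. ¬(□(p → (¬q ∨ ¬p)) → (p → (¬q ∨ ¬p))), u   [¬∨-rule on 1]
3. ¬◇¬p, u   [¬∨-rule on 1]
4. □(p → (¬q ∨ ¬p)), u   [¬→-rule on 2]
5. ¬(p → (¬q ∨ ¬p)), u   [¬→-rule on 2]
6. p, u   [¬→-rule on 5]
7. ¬(¬q ∨ ¬p), u   [¬→-rule on 5]
8. q, u   [¬∨-rule on 7]
9. p → (¬q ∨ ¬p), u   [□-rule on 4 via uRu]
10. ¬q ∨ ¬p, u   [→-rule on 9 (branches; this branch)]
11. ¬p, u   [∨-rule on 10 (branches; this branch)]
Accessibility: uRu
Branch closes: p and ¬p both at u.
Every branch closes (one shown): valid in T, hence also in S4, S5 (every theorem of T is a theorem of S4 and S5).
K-tableau for the negation ¬((□(p → (¬q ∨ ¬p)) → (p → (¬q ∨ ¬p))) ∨ ◇¬p):
1. ¬((□(p → (¬q ∨ ¬p)) → (p → (¬q ∨ ¬p))) ∨ ◇¬p), u
2. ¬(□(p → (¬q ∨ ¬p)) → (p → (¬q ∨ ¬p))), u   [¬∨-rule on 1]
3. ¬◇¬p, u   [¬∨-rule on 1]
4. □(p → (¬q ∨ ¬p)), u   [¬→-rule on 2]
5. ¬(p → (¬q ∨ ¬p)), u   [¬→-rule on 2]
6. p, u   [¬→-rule on 5]
7. ¬(¬q ∨ ¬p), u   [¬→-rule on 5]
8. q, u   [¬∨-rule on 7]
Complete open branch: countermodel on a K-frame, so not valid in K.

T, S4, S5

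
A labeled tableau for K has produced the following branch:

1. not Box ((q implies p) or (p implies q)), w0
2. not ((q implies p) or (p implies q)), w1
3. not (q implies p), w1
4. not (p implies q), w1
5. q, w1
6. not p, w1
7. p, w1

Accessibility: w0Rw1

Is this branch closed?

Closed

Both p and not p appear at w1.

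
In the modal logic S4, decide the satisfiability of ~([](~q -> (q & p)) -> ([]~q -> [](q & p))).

1. ~([](~q -> (q & p)) -> ([]~q -> [](q & p))), 0
2. [](~q -> (q & p)), 0
3. ~([]~q -> [](q & p)), 0
4. []~q, 0
5. ~[](q & p), 0
6. ~q -> (q & p), 0
7. ~q, 0
8. q & p, 0
9. q, 0
10. p, 0
Accessibility: 0R0
Branch closes: q and ~q both at 0.
Every branch closes; the branch above is one of them.

No, unsatisfiable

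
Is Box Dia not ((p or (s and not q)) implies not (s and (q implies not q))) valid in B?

Tableau for the negation not Box Dia not ((p or (s and not q)) implies not (s and (q implies not q))):
1. not Box Dia not ((p or (s and not q)) implies not (s and (q implies not q))), 0
2. not Dia not ((p or (s and not q)) implies not (s and (q implies not q))), 1
3. (p or (s and not q)) implies not (s and (q implies not q)), 0
4. (p or (s and not q)) implies not (s and (q implies not q)), 1
5. not (s and (q implies not q)), 0
6. not (s and (q implies not q)), 1
7. not (q implies not q), 0
8. q, 0
9. not (q implies not q), 1
10. q, 1
Accessibility: 0R0, 0R1, 1R0, 1R1
The negation has an open branch (countermodel exists).

Invalid (countermodel exists)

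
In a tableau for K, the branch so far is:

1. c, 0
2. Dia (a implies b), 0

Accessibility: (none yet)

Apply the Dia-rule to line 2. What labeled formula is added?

a fresh world 1 with 0R1, and a implies b at 1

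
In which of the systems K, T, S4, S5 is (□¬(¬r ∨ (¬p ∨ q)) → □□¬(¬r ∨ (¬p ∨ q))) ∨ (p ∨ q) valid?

T, S4, S5

K-tableau for the negation ¬((□¬(¬r ∨ (¬p ∨ q)) → □□¬(¬r ∨ (¬p ∨ q))) ∨ (p ∨ q)):
1. ¬((□¬(¬r ∨ (¬p ∨ q)) → □□¬(¬r ∨ (¬p ∨ q))) ∨ (p ∨ q)), 0
2. ¬(□¬(¬r ∨ (¬p ∨ q)) → □□¬(¬r ∨ (¬p ∨ q))), 0
3. ¬(p ∨ q), 0
4. □¬(¬r ∨ (¬p ∨ q)), 0
5. ¬□□¬(¬r ∨ (¬p ∨ q)), 0
6. ¬p, 0
7. ¬q, 0
8. ¬□¬(¬r ∨ (¬p ∨ q)), 1
9. ¬(¬r ∨ (¬p ∨ q)), 1
10. r, 1
11. ¬(¬p ∨ q), 1
12. p, 1
13. ¬q, 1
14. ¬r ∨ (¬p ∨ q), 2
15. ¬p ∨ q, 2
16. q, 2
Accessibility: 0R1, 1R2
Complete open branch: countermodel on a K-frame, so not valid in K.
T-tableau for the negation ¬((□¬(¬r ∨ (¬p ∨ q)) → □□¬(¬r ∨ (¬p ∨ q))) ∨ (p ∨ q)):
1. ¬((□¬(¬r ∨ (¬p ∨ q)) → □□¬(¬r ∨ (¬p ∨ q))) ∨ (p ∨ q)), 0
2. ¬(□¬(¬r ∨ (¬p ∨ q)) → □□¬(¬r ∨ (¬p ∨ q))), 0
3. ¬(p ∨ q), 0
4. □¬(¬r ∨ (¬p ∨ q)), 0
5. ¬□□¬(¬r ∨ (¬p ∨ q)), 0
6. ¬p, 0
7. ¬q, 0
8. ¬(¬r ∨ (¬p ∨ q)), 0
9. r, 0
10. ¬(¬p ∨ q), 0
11. p, 0
Accessibility: 0R0
Branch closes: p and ¬p both at 0.
Every branch closes (one shown): valid in T, hence also in S4, S5 (every theorem of T is a theorem of S4 and S5).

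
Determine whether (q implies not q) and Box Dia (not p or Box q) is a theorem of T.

Tableau for the negation not ((q implies not q) and Box Dia (not p or Box q)):
1. not ((q implies not q) and Box Dia (not p or Box q)), w0
2. not Box Dia (not p or Box q), w0
3. not Dia (not p or Box q), w1
4. not (not p or Box q), w1
5. p, w1
6. not Box q, w1
7. not q, w2
8. not (not p or Box q), w2
9. p, w2
10. not Box q, w2
11. not q, w3
Accessibility: w0Rw0, w0Rw1, w1Rw1, w1Rw2, w2Rw2, w2Rw3, w3Rw3
The negation has an open branch (countermodel exists).

Invalid (countermodel exists)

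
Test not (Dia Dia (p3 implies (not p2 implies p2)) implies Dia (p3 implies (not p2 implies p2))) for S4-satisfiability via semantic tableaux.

1. not (Dia Dia (p3 implies (not p2 implies p2)) implies Dia (p3 implies (not p2 implies p2))), 0
2. Dia Dia (p3 implies (not p2 implies p2)), 0
3. not Dia (p3 implies (not p2 implies p2)), 0
4. not (p3 implies (not p2 implies p2)), 0
5. p3, 0
6. not (not p2 implies p2), 0
7. not p2, 0
8. Dia (p3 implies (not p2 implies p2)), 1
9. not (p3 implies (not p2 implies p2)), 1
10. p3, 1
11. not (not p2 implies p2), 1
12. not p2, 1
13. p3 implies (not p2 implies p2), 2
14. not (p3 implies (not p2 implies p2)), 2
15. p3, 2
16. not (not p2 implies p2), 2
17. not p2, 2
18. not p2 implies p2, 2
19. p2, 2
Accessibility: 0R0, 0R1, 0R2, 1R1, 1R2, 2R2
Branch closes: p2 and not p2 both at 2.
Every branch closes; the branch above is one of them.

No, unsatisfiable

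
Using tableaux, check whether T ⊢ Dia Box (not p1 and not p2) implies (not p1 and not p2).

Tableau for the negation not (Dia Box (not p1 and not p2) implies (not p1 and not p2)):
1. not (Dia Box (not p1 and not p2) implies (not p1 and not p2)), 0
2. Dia Box (not p1 and not p2), 0
3. not (not p1 and not p2), 0
4. p2, 0
5. Box (not p1 and not p2), 1
6. not p1 and not p2, 1
7. not p1, 1
8. not p2, 1
Accessibility: 0R0, 0R1, 1R1
The negation has an open branch (countermodel exists).

Not valid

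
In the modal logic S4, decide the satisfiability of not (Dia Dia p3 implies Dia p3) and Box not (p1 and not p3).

Unsatisfiable (every branch closes)

1. not (Dia Dia p3 implies Dia p3) and Box not (p1 and not p3), 0
2. not (Dia Dia p3 implies Dia p3), 0
3. Box not (p1 and not p3), 0
4. Dia Dia p3, 0
5. not Dia p3, 0
6. not (p1 and not p3), 0
7. not p3, 0
8. not p1, 0
9. Dia p3, 1
10. not (p1 and not p3), 1
11. not p3, 1
12. not p1, 1
13. p3, 2
14. not (p1 and not p3), 2
15. not p3, 2
Accessibility: 0R0, 0R1, 0R2, 1R1, 1R2, 2R2
Branch closes: p3 and not p3 both at 2.
(One branch shown.) All branches close.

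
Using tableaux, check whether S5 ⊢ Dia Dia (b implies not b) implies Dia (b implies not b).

Tableau for the negation not (Dia Dia (b implies not b) implies Dia (b implies not b)):
1. not (Dia Dia (b implies not b) implies Dia (b implies not b)), w0
2. Dia Dia (b implies not b), w0   [neg-implies-rule on 1]
3. not Dia (b implies not b), w0   [neg-implies-rule on 1]
4. not (b implies not b), w0   [neg-Dia-rule on 3 via w0Rw0]
5. b, w0   [neg-implies-rule on 4]
6. Dia (b implies not b), w1   [Dia-rule on 2: fresh world w1, w0Rw1]
7. not (b implies not b), w1   [neg-Dia-rule on 3 via w0Rw1]
8. b, w1   [neg-implies-rule on 7]
9. b implies not b, w2   [Dia-rule on 6: fresh world w2, w1Rw2]
10. not (b implies not b), w2   [neg-Dia-rule on 3 via w0Rw2]
11. b, w2   [neg-implies-rule on 10]
12. not b, w2   [implies-rule on 9 (branches; this branch)]
Accessibility: w0Rw0, w0Rw1, w0Rw2, w1Rw0, w1Rw1, w1Rw2, w2Rw0, w2Rw1, w2Rw2
Branch closes: b and not b both at w2.
All branches of the negation close; one closing branch shown above.

Valid in S5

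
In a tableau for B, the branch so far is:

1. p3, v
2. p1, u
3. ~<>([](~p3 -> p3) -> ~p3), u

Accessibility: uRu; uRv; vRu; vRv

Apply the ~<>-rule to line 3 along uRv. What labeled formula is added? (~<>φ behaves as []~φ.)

~([](~p3 -> p3) -> ~p3), v

~<>φ behaves as []~φ: propagate the negated body to each accessible world.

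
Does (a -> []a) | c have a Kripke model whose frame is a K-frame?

1. (a -> []a) | c, w0
2. c, w0   [|-rule on 1 (branches; this branch)]

Yes, satisfiable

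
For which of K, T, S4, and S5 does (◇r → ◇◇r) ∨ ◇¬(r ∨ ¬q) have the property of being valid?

T-tableau for the negation ¬((◇r → ◇◇r) ∨ ◇¬(r ∨ ¬q)):
1. ¬((◇r → ◇◇r) ∨ ◇¬(r ∨ ¬q)), w0
2. ¬(◇r → ◇◇r), w0
3. ¬◇¬(r ∨ ¬q), w0
4. ◇r, w0
5. ¬◇◇r, w0
6. r ∨ ¬q, w0
7. ¬◇r, w0
8. ¬r, w0
9. ¬q, w0
10. r, w1
11. r ∨ ¬q, w1
12. ¬◇r, w1
13. ¬r, w1
Accessibility: w0Rw0, w0Rw1, w1Rw1
Branch closes: r and ¬r both at w1.
Every branch closes (one shown): valid in T, hence also in S4, S5 (every theorem of T is a theorem of S4 and S5).
K-tableau for the negation ¬((◇r → ◇◇r) ∨ ◇¬(r ∨ ¬q)):
1. ¬((◇r → ◇◇r) ∨ ◇¬(r ∨ ¬q)), w0
2. ¬(◇r → ◇◇r), w0
3. ¬◇¬(r ∨ ¬q), w0
4. ◇r, w0
5. ¬◇◇r, w0
6. r, w1
7. r ∨ ¬q, w1
8. ¬◇r, w1
9. ¬q, w1
Accessibility: w0Rw1
Complete open branch: countermodel on a K-frame, so not valid in K.

T, S4, S5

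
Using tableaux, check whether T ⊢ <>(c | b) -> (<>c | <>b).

Tableau for the negation ~(<>(c | b) -> (<>c | <>b)):
1. ~(<>(c | b) -> (<>c | <>b)), w0
2. <>(c | b), w0
3. ~(<>c | <>b), w0
4. ~<>c, w0
5. ~<>b, w0
6. ~c, w0
7. ~b, w0
8. c | b, w1
9. ~c, w1
10. ~b, w1
11. b, w1
Accessibility: w0Rw0, w0Rw1, w1Rw1
Branch closes: b and ~b both at w1.
All branches of the negation close; one closing branch shown above.

Valid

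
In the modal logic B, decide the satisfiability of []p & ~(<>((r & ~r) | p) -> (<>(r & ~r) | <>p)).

Unsatisfiable (every branch closes)

1. []p & ~(<>((r & ~r) | p) -> (<>(r & ~r) | <>p)), u
2. []p, u
3. ~(<>((r & ~r) | p) -> (<>(r & ~r) | <>p)), u
4. <>((r & ~r) | p), u
5. ~(<>(r & ~r) | <>p), u
6. ~<>(r & ~r), u
7. ~<>p, u
8. p, u
9. ~(r & ~r), u
10. ~p, u
Accessibility: uRu
Branch closes: p and ~p both at u.
(One branch shown.) All branches close.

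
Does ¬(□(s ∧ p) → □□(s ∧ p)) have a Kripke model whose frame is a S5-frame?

1. ¬(□(s ∧ p) → □□(s ∧ p)), w0
2. □(s ∧ p), w0   [¬→-rule on 1]
3. ¬□□(s ∧ p), w0   [¬→-rule on 1]
4. s ∧ p, w0   [□-rule on 2 via w0Rw0]
5. s, w0   [∧-rule on 4]
6. p, w0   [∧-rule on 4]
7. ¬□(s ∧ p), w1   [¬□-rule on 3: fresh world w1, w0Rw1]
8. s ∧ p, w1   [□-rule on 2 via w0Rw1]
9. s, w1   [∧-rule on 8]
10. p, w1   [∧-rule on 8]
11. ¬(s ∧ p), w2   [¬□-rule on 7: fresh world w2, w1Rw2]
12. s ∧ p, w2   [□-rule on 2 via w0Rw2]
13. s, w2   [∧-rule on 12]
14. p, w2   [∧-rule on 12]
15. ¬p, w2   [¬∧-rule on 11 (branches; this branch)]
Accessibility: w0Rw0, w0Rw1, w0Rw2, w1Rw0, w1Rw1, w1Rw2, w2Rw0, w2Rw1, w2Rw2
Branch closes: p and ¬p both at w2.
All branches of the tableau close; one closing branch shown above.

Unsatisfiable (every branch closes)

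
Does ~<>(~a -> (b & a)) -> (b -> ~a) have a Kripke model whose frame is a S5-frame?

1. ~<>(~a -> (b & a)) -> (b -> ~a), 0
2. b -> ~a, 0
3. ~a, 0
Accessibility: 0R0

Satisfiable (open branch found)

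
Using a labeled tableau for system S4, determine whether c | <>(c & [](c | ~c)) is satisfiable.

Satisfiable (open branch found)

1. c | <>(c & [](c | ~c)), 0
2. <>(c & [](c | ~c)), 0   [|-rule on 1 (branches; this branch)]
3. c & [](c | ~c), 1   [<>-rule on 2: fresh world 1, 0R1]
4. c, 1   [&-rule on 3]
5. [](c | ~c), 1   [&-rule on 3]
6. c | ~c, 1   [[]-rule on 5 via 1R1]
Accessibility: 0R0, 0R1, 1R1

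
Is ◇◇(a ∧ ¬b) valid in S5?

Not valid

Tableau for the negation ¬◇◇(a ∧ ¬b):
1. ¬◇◇(a ∧ ¬b), 0
2. ¬◇(a ∧ ¬b), 0
3. ¬(a ∧ ¬b), 0
4. b, 0
Accessibility: 0R0
The negation has an open branch (countermodel exists).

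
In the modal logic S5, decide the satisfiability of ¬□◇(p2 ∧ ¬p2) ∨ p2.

1. ¬□◇(p2 ∧ ¬p2) ∨ p2, 0
2. p2, 0   [∨-rule on 1 (branches; this branch)]
Accessibility: 0R0

Yes, satisfiable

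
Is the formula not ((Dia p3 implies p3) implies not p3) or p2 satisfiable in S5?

1. not ((Dia p3 implies p3) implies not p3) or p2, 0
2. p2, 0
Accessibility: 0R0

Yes, satisfiable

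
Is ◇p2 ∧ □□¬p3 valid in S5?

Invalid (countermodel exists)

Tableau for the negation ¬(◇p2 ∧ □□¬p3):
1. ¬(◇p2 ∧ □□¬p3), 0
2. ¬□□¬p3, 0
3. ¬□¬p3, 1
4. p3, 2
Accessibility: 0R0, 0R1, 0R2, 1R0, 1R1, 1R2, 2R0, 2R1, 2R2
The negation has an open branch (countermodel exists).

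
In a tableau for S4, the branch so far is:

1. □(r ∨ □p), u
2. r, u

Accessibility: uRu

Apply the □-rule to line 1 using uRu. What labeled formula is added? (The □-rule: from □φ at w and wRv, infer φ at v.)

r ∨ □p, u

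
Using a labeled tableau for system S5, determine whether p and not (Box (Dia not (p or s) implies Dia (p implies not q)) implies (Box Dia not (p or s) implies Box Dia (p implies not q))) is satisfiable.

1. p and not (Box (Dia not (p or s) implies Dia (p implies not q)) implies (Box Dia not (p or s) implies Box Dia (p implies not q))), w0
2. p, w0
3. not (Box (Dia not (p or s) implies Dia (p implies not q)) implies (Box Dia not (p or s) implies Box Dia (p implies not q))), w0
4. Box (Dia not (p or s) implies Dia (p implies not q)), w0
5. not (Box Dia not (p or s) implies Box Dia (p implies not q)), w0
6. Box Dia not (p or s), w0
7. not Box Dia (p implies not q), w0
8. Dia not (p or s) implies Dia (p implies not q), w0
9. Dia not (p or s), w0
10. not Dia not (p or s), w0
11. p or s, w0
12. s, w0
13. not Dia (p implies not q), w1
14. Dia not (p or s) implies Dia (p implies not q), w1
15. Dia not (p or s), w1
16. p or s, w1
17. not (p implies not q), w0
18. q, w0
19. not (p implies not q), w1
20. p, w1
21. q, w1
22. Dia (p implies not q), w1
23. s, w1
24. not (p or s), w2
25. not p, w2
26. not s, w2
27. Dia not (p or s) implies Dia (p implies not q), w2
28. Dia not (p or s), w2
29. p or s, w2
30. not (p implies not q), w2
31. p, w2
32. q, w2
Accessibility: w0Rw0, w0Rw1, w0Rw2, w1Rw0, w1Rw1, w1Rw2, w2Rw0, w2Rw1, w2Rw2
Branch closes: p and not p both at w2.
(One branch shown.) All branches close.

Unsatisfiable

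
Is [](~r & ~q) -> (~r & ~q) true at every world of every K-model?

Invalid (countermodel exists)

Tableau for the negation ~([](~r & ~q) -> (~r & ~q)):
1. ~([](~r & ~q) -> (~r & ~q)), u
2. [](~r & ~q), u
3. ~(~r & ~q), u
4. q, u
The negation has an open branch (countermodel exists).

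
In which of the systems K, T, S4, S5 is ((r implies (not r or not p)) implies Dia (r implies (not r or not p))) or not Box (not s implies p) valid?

K-tableau for the negation not (((r implies (not r or not p)) implies Dia (r implies (not r or not p))) or not Box (not s implies p)):
1. not (((r implies (not r or not p)) implies Dia (r implies (not r or not p))) or not Box (not s implies p)), 0
2. not ((r implies (not r or not p)) implies Dia (r implies (not r or not p))), 0   [neg-or-rule on 1]
3. Box (not s implies p), 0   [neg-or-rule on 1]
4. r implies (not r or not p), 0   [neg-implies-rule on 2]
5. not Dia (r implies (not r or not p)), 0   [neg-implies-rule on 2]
6. not r or not p, 0   [implies-rule on 4 (branches; this branch)]
7. not p, 0   [or-rule on 6 (branches; this branch)]
Complete open branch: countermodel on a K-frame, so not valid in K.
T-tableau for the negation not (((r implies (not r or not p)) implies Dia (r implies (not r or not p))) or not Box (not s implies p)):
1. not (((r implies (not r or not p)) implies Dia (r implies (not r or not p))) or not Box (not s implies p)), 0
2. not ((r implies (not r or not p)) implies Dia (r implies (not r or not p))), 0   [neg-or-rule on 1]
3. Box (not s implies p), 0   [neg-or-rule on 1]
4. r implies (not r or not p), 0   [neg-implies-rule on 2]
5. not Dia (r implies (not r or not p)), 0   [neg-implies-rule on 2]
6. not s implies p, 0   [Box-rule on 3 via 0R0]
7. not (r implies (not r or not p)), 0   [neg-Dia-rule on 5 via 0R0]
8. r, 0   [neg-implies-rule on 7]
9. not (not r or not p), 0   [neg-implies-rule on 7]
10. p, 0   [neg-or-rule on 9]
11. not r or not p, 0   [implies-rule on 4 (branches; this branch)]
12. not p, 0   [or-rule on 11 (branches; this branch)]
Accessibility: 0R0
Branch closes: p and not p both at 0.
Every branch closes (one shown): valid in T, hence also in S4, S5 (every theorem of T is a theorem of S4 and S5).

T, S4, S5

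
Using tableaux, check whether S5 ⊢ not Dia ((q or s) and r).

Tableau for the negation Dia ((q or s) and r):
1. Dia ((q or s) and r), 0
2. (q or s) and r, 1   [Dia-rule on 1: fresh world 1, 0R1]
3. q or s, 1   [and-rule on 2]
4. r, 1   [and-rule on 2]
5. s, 1   [or-rule on 3 (branches; this branch)]
Accessibility: 0R0, 0R1, 1R0, 1R1
The negation has an open branch (countermodel exists).

Invalid (countermodel exists)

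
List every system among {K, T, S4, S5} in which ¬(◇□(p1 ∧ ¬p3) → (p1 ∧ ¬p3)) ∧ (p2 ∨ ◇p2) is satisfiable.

S4-tableau for the formula:
1. ¬(◇□(p1 ∧ ¬p3) → (p1 ∧ ¬p3)) ∧ (p2 ∨ ◇p2), 0
2. ¬(◇□(p1 ∧ ¬p3) → (p1 ∧ ¬p3)), 0   [∧-rule on 1]
3. p2 ∨ ◇p2, 0   [∧-rule on 1]
4. ◇□(p1 ∧ ¬p3), 0   [¬→-rule on 2]
5. ¬(p1 ∧ ¬p3), 0   [¬→-rule on 2]
6. ◇p2, 0   [∨-rule on 3 (branches; this branch)]
7. p3, 0   [¬∧-rule on 5 (branches; this branch)]
8. □(p1 ∧ ¬p3), 1   [◇-rule on 4: fresh world 1, 0R1]
9. p1 ∧ ¬p3, 1   [□-rule on 8 via 1R1]
10. p1, 1   [∧-rule on 9]
11. ¬p3, 1   [∧-rule on 9]
12. p2, 2   [◇-rule on 6: fresh world 2, 0R2]
Accessibility: 0R0, 0R1, 0R2, 1R1, 2R2
Complete open branch: satisfiable in S4, hence also in K, T (this S4-model is also a K-model and a T-model).
S5-tableau for the formula:
1. ¬(◇□(p1 ∧ ¬p3) → (p1 ∧ ¬p3)) ∧ (p2 ∨ ◇p2), 0
2. ¬(◇□(p1 ∧ ¬p3) → (p1 ∧ ¬p3)), 0   [∧-rule on 1]
3. p2 ∨ ◇p2, 0   [∧-rule on 1]
4. ◇□(p1 ∧ ¬p3), 0   [¬→-rule on 2]
5. ¬(p1 ∧ ¬p3), 0   [¬→-rule on 2]
6. ◇p2, 0   [∨-rule on 3 (branches; this branch)]
7. p3, 0   [¬∧-rule on 5 (branches; this branch)]
8. □(p1 ∧ ¬p3), 1   [◇-rule on 4: fresh world 1, 0R1]
9. p1 ∧ ¬p3, 0   [□-rule on 8 via 1R0]
10. p1, 0   [∧-rule on 9]
11. ¬p3, 0   [∧-rule on 9]
Accessibility: 0R0, 0R1, 1R0, 1R1
Branch closes: p3 and ¬p3 both at 0.
Every branch closes (one shown): unsatisfiable in S5.

K, T, S4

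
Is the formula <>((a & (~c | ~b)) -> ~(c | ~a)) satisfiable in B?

Yes, satisfiable

1. <>((a & (~c | ~b)) -> ~(c | ~a)), u
2. (a & (~c | ~b)) -> ~(c | ~a), v
3. ~(c | ~a), v
4. ~c, v
5. a, v
Accessibility: uRu, uRv, vRu, vRv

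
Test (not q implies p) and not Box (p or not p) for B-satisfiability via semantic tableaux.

Unsatisfiable

1. (not q implies p) and not Box (p or not p), 0
2. not q implies p, 0
3. not Box (p or not p), 0
4. p, 0
5. not (p or not p), 1
6. not p, 1
7. p, 1
Accessibility: 0R0, 0R1, 1R0, 1R1
Branch closes: p and not p both at 1.
All branches of the tableau close; one closing branch shown above.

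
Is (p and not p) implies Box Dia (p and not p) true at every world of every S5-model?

Yes, valid

Tableau for the negation not ((p and not p) implies Box Dia (p and not p)):
1. not ((p and not p) implies Box Dia (p and not p)), 0
2. p and not p, 0
3. not Box Dia (p and not p), 0
4. p, 0
5. not p, 0
Accessibility: 0R0
Branch closes: p and not p both at 0.
Every branch of the negation's tableau closes; the branch above is one of them.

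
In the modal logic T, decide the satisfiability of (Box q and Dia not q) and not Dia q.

1. (Box q and Dia not q) and not Dia q, u
2. Box q and Dia not q, u   [and-rule on 1]
3. not Dia q, u   [and-rule on 1]
4. Box q, u   [and-rule on 2]
5. Dia not q, u   [and-rule on 2]
6. not q, u   [neg-Dia-rule on 3 via uRu]
7. q, u   [Box-rule on 4 via uRu]
Accessibility: uRu
Branch closes: q and not q both at u.
(One branch shown.) All branches close.

Unsatisfiable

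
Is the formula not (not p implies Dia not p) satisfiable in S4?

1. not (not p implies Dia not p), u
2. not p, u   [neg-implies-rule on 1]
3. not Dia not p, u   [neg-implies-rule on 1]
4. p, u   [neg-Dia-rule on 3 via uRu]
Accessibility: uRu
Branch closes: p and not p both at u.
(One branch shown.) All branches close.

Unsatisfiable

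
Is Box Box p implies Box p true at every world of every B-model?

Tableau for the negation not (Box Box p implies Box p):
1. not (Box Box p implies Box p), u
2. Box Box p, u
3. not Box p, u
4. Box p, u
5. p, u
6. not p, v
7. Box p, v
8. p, v
Accessibility: uRu, uRv, vRu, vRv
Branch closes: p and not p both at v.
Every branch of the negation's tableau closes; the branch above is one of them.

Valid in B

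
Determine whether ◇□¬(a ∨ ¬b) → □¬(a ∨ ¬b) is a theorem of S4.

Invalid (countermodel exists)

Tableau for the negation ¬(◇□¬(a ∨ ¬b) → □¬(a ∨ ¬b)):
1. ¬(◇□¬(a ∨ ¬b) → □¬(a ∨ ¬b)), u
2. ◇□¬(a ∨ ¬b), u
3. ¬□¬(a ∨ ¬b), u
4. □¬(a ∨ ¬b), v
5. ¬(a ∨ ¬b), v
6. ¬a, v
7. b, v
8. a ∨ ¬b, w
9. ¬b, w
Accessibility: uRu, uRv, uRw, vRv, wRw
The negation has an open branch (countermodel exists).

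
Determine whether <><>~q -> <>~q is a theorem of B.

Invalid (countermodel exists)

Tableau for the negation ~(<><>~q -> <>~q):
1. ~(<><>~q -> <>~q), u
2. <><>~q, u
3. ~<>~q, u
4. q, u
5. <>~q, v
6. q, v
7. ~q, w
Accessibility: uRu, uRv, vRu, vRv, vRw, wRv, wRw
The negation has an open branch (countermodel exists).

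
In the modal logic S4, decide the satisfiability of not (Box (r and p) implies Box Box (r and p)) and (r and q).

1. not (Box (r and p) implies Box Box (r and p)) and (r and q), w0
2. not (Box (r and p) implies Box Box (r and p)), w0   [and-rule on 1]
3. r and q, w0   [and-rule on 1]
4. Box (r and p), w0   [neg-implies-rule on 2]
5. not Box Box (r and p), w0   [neg-implies-rule on 2]
6. r, w0   [and-rule on 3]
7. q, w0   [and-rule on 3]
8. r and p, w0   [Box-rule on 4 via w0Rw0]
9. p, w0   [and-rule on 8]
10. not Box (r and p), w1   [neg-Box-rule on 5: fresh world w1, w0Rw1]
11. r and p, w1   [Box-rule on 4 via w0Rw1]
12. r, w1   [and-rule on 11]
13. p, w1   [and-rule on 11]
14. not (r and p), w2   [neg-Box-rule on 10: fresh world w2, w1Rw2]
15. r and p, w2   [Box-rule on 4 via w0Rw2]
16. r, w2   [and-rule on 15]
17. p, w2   [and-rule on 15]
18. not p, w2   [neg-and-rule on 14 (branches; this branch)]
Accessibility: w0Rw0, w0Rw1, w0Rw2, w1Rw1, w1Rw2, w2Rw2
Branch closes: p and not p both at w2.
Every branch closes; the branch above is one of them.

No, unsatisfiable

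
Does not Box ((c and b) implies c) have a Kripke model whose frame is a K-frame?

1. not Box ((c and b) implies c), u
2. not ((c and b) implies c), v
3. c and b, v
4. not c, v
5. c, v
6. b, v
Accessibility: uRv
Branch closes: c and not c both at v.
Every branch closes; the branch above is one of them.

No, unsatisfiable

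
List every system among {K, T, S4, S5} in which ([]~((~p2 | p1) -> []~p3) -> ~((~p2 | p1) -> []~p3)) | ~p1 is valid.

K-tableau for the negation ~(([]~((~p2 | p1) -> []~p3) -> ~((~p2 | p1) -> []~p3)) | ~p1):
1. ~(([]~((~p2 | p1) -> []~p3) -> ~((~p2 | p1) -> []~p3)) | ~p1), w0
2. ~([]~((~p2 | p1) -> []~p3) -> ~((~p2 | p1) -> []~p3)), w0
3. p1, w0
4. []~((~p2 | p1) -> []~p3), w0
5. (~p2 | p1) -> []~p3, w0
6. []~p3, w0
Complete open branch: countermodel on a K-frame, so not valid in K.
T-tableau for the negation ~(([]~((~p2 | p1) -> []~p3) -> ~((~p2 | p1) -> []~p3)) | ~p1):
1. ~(([]~((~p2 | p1) -> []~p3) -> ~((~p2 | p1) -> []~p3)) | ~p1), w0
2. ~([]~((~p2 | p1) -> []~p3) -> ~((~p2 | p1) -> []~p3)), w0
3. p1, w0
4. []~((~p2 | p1) -> []~p3), w0
5. (~p2 | p1) -> []~p3, w0
6. ~((~p2 | p1) -> []~p3), w0
7. ~p2 | p1, w0
8. ~[]~p3, w0
9. []~p3, w0
10. ~p3, w0
11. p3, w1
12. ~((~p2 | p1) -> []~p3), w1
13. ~p2 | p1, w1
14. ~[]~p3, w1
15. ~p3, w1
Accessibility: w0Rw0, w0Rw1, w1Rw1
Branch closes: p3 and ~p3 both at w1.
Every branch closes (one shown): valid in T, hence also in S4, S5 (every theorem of T is a theorem of S4 and S5).

T, S4, S5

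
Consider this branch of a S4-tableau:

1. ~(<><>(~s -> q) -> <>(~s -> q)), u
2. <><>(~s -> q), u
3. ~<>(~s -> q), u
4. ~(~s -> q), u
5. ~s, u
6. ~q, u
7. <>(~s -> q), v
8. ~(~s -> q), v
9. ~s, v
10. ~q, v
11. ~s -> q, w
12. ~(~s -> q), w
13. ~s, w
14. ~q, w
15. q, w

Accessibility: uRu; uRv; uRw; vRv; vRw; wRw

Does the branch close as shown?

Both q and ~q appear at w.

Closed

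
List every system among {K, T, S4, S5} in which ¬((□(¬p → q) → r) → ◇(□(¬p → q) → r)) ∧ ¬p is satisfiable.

K

T-tableau for the formula:
1. ¬((□(¬p → q) → r) → ◇(□(¬p → q) → r)) ∧ ¬p, u
2. ¬((□(¬p → q) → r) → ◇(□(¬p → q) → r)), u
3. ¬p, u
4. □(¬p → q) → r, u
5. ¬◇(□(¬p → q) → r), u
6. ¬(□(¬p → q) → r), u
7. □(¬p → q), u
8. ¬r, u
9. ¬p → q, u
10. ¬□(¬p → q), u
11. q, u
12. ¬(¬p → q), v
13. ¬p, v
14. ¬q, v
15. ¬(□(¬p → q) → r), v
16. □(¬p → q), v
17. ¬r, v
18. ¬p → q, v
19. q, v
Accessibility: uRu, uRv, vRv
Branch closes: q and ¬q both at v.
Every branch closes (one shown): unsatisfiable in T, hence also in S4, S5 (every S4/S5-frame is a T-frame).
K-tableau for the formula:
1. ¬((□(¬p → q) → r) → ◇(□(¬p → q) → r)) ∧ ¬p, u
2. ¬((□(¬p → q) → r) → ◇(□(¬p → q) → r)), u
3. ¬p, u
4. □(¬p → q) → r, u
5. ¬◇(□(¬p → q) → r), u
6. r, u
Complete open branch: satisfiable in K.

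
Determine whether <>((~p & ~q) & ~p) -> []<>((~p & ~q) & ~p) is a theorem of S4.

Tableau for the negation ~(<>((~p & ~q) & ~p) -> []<>((~p & ~q) & ~p)):
1. ~(<>((~p & ~q) & ~p) -> []<>((~p & ~q) & ~p)), u
2. <>((~p & ~q) & ~p), u
3. ~[]<>((~p & ~q) & ~p), u
4. (~p & ~q) & ~p, v
5. ~p & ~q, v
6. ~p, v
7. ~q, v
8. ~<>((~p & ~q) & ~p), w
9. ~((~p & ~q) & ~p), w
10. p, w
Accessibility: uRu, uRv, uRw, vRv, wRw
The negation has an open branch (countermodel exists).

Not valid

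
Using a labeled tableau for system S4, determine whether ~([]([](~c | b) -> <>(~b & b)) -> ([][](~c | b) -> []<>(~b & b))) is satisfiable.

Unsatisfiable

1. ~([]([](~c | b) -> <>(~b & b)) -> ([][](~c | b) -> []<>(~b & b))), w0
2. []([](~c | b) -> <>(~b & b)), w0
3. ~([][](~c | b) -> []<>(~b & b)), w0
4. [][](~c | b), w0
5. ~[]<>(~b & b), w0
6. [](~c | b) -> <>(~b & b), w0
7. [](~c | b), w0
8. ~c | b, w0
9. ~[](~c | b), w0
10. b, w0
11. ~<>(~b & b), w1
12. [](~c | b) -> <>(~b & b), w1
13. [](~c | b), w1
14. ~c | b, w1
15. ~(~b & b), w1
16. <>(~b & b), w1
17. b, w1
18. ~(~c | b), w2
19. c, w2
20. ~b, w2
21. [](~c | b) -> <>(~b & b), w2
22. [](~c | b), w2
23. ~c | b, w2
24. <>(~b & b), w2
25. b, w2
Accessibility: w0Rw0, w0Rw1, w0Rw2, w1Rw1, w2Rw2
Branch closes: b and ~b both at w2.
All branches of the tableau close; one closing branch shown above.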